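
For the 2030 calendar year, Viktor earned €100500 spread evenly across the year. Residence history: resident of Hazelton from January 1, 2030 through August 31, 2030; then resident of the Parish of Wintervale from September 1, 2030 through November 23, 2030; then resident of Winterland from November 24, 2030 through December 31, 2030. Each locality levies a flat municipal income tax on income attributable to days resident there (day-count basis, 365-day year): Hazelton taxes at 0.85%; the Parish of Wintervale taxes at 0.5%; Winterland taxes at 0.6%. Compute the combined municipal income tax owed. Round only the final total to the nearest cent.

€747.14

Hazelton, January 1 – August 31, 2030: 243 days → €100500 × 0.85% × 243/365 = €568.7199
The Parish of Wintervale, September 1 – November 23, 2030: 84 days → €100500 × 0.5% × 84/365 = €115.6438
Winterland, November 24 – December 31, 2030: 38 days → €100500 × 0.6% × 38/365 = €62.7781
Total = €747.1418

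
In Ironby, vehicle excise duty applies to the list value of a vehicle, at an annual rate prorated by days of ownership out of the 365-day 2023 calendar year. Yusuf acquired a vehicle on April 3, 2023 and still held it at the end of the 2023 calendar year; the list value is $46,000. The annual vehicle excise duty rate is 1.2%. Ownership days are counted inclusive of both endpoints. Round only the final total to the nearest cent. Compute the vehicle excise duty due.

$412.87

Days held (April 3 – December 31, 2023): 273 out of 365
Tax = $46,000 × 1.2% × 273/365 = $412.8658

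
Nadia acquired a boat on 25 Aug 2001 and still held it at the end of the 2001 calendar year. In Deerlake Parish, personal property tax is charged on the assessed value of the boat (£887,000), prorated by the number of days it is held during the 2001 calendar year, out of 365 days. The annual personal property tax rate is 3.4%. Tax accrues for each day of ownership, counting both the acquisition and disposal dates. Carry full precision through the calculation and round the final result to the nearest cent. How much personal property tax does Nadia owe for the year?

Days held (25 Aug – 31 Dec 2001): 129 out of 365
Tax = £887,000 × 3.4% × 129/365 = £10,658.5808

£10,658.58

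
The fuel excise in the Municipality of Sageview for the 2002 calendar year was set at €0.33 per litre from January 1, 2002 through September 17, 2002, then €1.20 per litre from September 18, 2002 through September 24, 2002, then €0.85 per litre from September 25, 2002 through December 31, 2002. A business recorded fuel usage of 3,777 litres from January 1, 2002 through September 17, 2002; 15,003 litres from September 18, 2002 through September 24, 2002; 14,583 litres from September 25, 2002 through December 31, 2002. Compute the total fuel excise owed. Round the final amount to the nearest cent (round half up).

January 1 – September 17, 2002: 3,777 litres at €0.33/litre → €1,246.41
September 18 – September 24, 2002: 15,003 litres at €1.20/litre → €18,003.60
September 25 – December 31, 2002: 14,583 litres at €0.85/litre → €12,395.55

€31,645.56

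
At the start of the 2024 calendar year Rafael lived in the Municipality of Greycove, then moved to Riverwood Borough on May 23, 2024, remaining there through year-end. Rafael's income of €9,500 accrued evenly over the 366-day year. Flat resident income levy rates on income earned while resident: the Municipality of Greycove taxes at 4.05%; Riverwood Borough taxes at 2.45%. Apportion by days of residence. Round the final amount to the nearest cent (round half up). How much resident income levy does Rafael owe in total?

€292.14

The Municipality of Greycove, January 1 – May 22, 2024: 143 days → €9,500 × 4.05% × 143/366 = €150.3258
Riverwood Borough, May 23 – December 31, 2024: 223 days → €9,500 × 2.45% × 223/366 = €141.8122
Total = €292.1380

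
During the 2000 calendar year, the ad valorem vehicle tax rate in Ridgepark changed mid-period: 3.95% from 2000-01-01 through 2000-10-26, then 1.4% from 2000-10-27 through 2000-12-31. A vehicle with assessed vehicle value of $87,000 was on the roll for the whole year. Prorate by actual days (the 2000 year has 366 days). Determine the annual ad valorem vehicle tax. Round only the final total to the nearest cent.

2000-01-01 to 2000-10-26: 300 days at 3.95% → $87,000 × 3.95% × 300/366 = $2,816.8033
2000-10-27 to 2000-12-31: 66 days at 1.4% → $87,000 × 1.4% × 66/366 = $219.6393
Total = $3,036.4426

$3,036.44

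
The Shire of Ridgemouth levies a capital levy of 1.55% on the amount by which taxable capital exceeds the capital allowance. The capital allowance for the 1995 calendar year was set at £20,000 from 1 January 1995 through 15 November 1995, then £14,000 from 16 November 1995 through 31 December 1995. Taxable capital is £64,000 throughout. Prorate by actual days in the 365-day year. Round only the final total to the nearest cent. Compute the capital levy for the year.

£693.72

1 January – 15 November 1995: 319 days, exemption £20,000 → (£64,000 − £20,000) × 1.55% × 319/365 = £596.0493
16 November – 31 December 1995: 46 days, exemption £14,000 → (£64,000 − £14,000) × 1.55% × 46/365 = £97.6712
Total = £693.7205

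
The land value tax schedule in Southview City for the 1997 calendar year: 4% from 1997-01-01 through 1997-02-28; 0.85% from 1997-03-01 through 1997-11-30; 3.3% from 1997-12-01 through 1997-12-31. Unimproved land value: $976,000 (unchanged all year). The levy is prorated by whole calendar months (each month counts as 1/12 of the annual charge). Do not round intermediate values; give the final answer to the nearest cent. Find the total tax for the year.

$15,412.67

1997-01-01 to 1997-02-28: 2 months at 4% → $976,000 × 4% × 2/12 = $6,506.6667
1997-03-01 to 1997-11-30: 9 months at 0.85% → $976,000 × 0.85% × 9/12 = $6,222.0000
1997-12-01 to 1997-12-31: 1 month at 3.3% → $976,000 × 3.3% × 1/12 = $2,684.0000
Total = $15,412.6667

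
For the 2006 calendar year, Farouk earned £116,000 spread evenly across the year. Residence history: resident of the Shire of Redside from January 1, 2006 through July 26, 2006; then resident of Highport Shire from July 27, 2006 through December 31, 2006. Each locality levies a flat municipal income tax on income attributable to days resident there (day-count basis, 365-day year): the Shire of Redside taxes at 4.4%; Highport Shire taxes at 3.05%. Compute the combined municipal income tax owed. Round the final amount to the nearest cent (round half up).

The Shire of Redside, January 1 – July 26, 2006: 207 days → £116,000 × 4.4% × 207/365 = £2,894.5973
Highport Shire, July 27 – December 31, 2006: 158 days → £116,000 × 3.05% × 158/365 = £1,531.5178
Total = £4,426.1151

£4,426.12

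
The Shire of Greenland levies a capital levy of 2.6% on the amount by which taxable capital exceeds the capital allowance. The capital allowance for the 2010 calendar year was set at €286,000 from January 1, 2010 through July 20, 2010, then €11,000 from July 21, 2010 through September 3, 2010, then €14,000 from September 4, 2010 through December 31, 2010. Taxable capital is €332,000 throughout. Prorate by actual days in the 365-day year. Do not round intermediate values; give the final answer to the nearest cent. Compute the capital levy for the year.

€4,383.17

January 1 – July 20, 2010: 201 days, exemption €286,000 → (€332,000 − €286,000) × 2.6% × 201/365 = €658.6192
July 21 – September 3, 2010: 45 days, exemption €11,000 → (€332,000 − €11,000) × 2.6% × 45/365 = €1,028.9589
September 4 – December 31, 2010: 119 days, exemption €14,000 → (€332,000 − €14,000) × 2.6% × 119/365 = €2,695.5945
Total = €4,383.1726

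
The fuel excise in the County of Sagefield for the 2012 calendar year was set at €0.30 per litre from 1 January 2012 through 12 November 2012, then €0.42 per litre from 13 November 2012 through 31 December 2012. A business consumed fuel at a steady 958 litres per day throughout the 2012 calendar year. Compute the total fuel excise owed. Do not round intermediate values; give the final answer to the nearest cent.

€110,821.44

1 January – 12 November 2012: 317 days × 958 litres/day = 303,686 litres at €0.30/litre → €91,105.80
13 November – 31 December 2012: 49 days × 958 litres/day = 46,942 litres at €0.42/litre → €19,715.64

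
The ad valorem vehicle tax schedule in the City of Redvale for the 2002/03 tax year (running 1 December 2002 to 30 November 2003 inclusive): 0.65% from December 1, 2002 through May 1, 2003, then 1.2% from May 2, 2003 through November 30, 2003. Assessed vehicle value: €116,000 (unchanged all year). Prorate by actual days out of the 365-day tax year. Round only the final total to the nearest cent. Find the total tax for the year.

€1,126.31

December 1, 2002 – May 1, 2003: 152 days at 0.65% → €116,000 × 0.65% × 152/365 = €313.9945
May 2 – November 30, 2003: 213 days at 1.2% → €116,000 × 1.2% × 213/365 = €812.3178
Total = €1,126.3123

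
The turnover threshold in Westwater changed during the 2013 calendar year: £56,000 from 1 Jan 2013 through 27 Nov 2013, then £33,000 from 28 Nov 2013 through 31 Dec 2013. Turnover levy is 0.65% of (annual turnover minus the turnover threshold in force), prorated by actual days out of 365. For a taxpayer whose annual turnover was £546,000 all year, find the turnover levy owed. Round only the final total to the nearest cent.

1 Jan – 27 Nov 2013: 331 days, exemption £56,000 → (£546,000 − £56,000) × 0.65% × 331/365 = £2,888.3151
28 Nov – 31 Dec 2013: 34 days, exemption £33,000 → (£546,000 − £33,000) × 0.65% × 34/365 = £310.6110
Total = £3,198.9260

£3,198.93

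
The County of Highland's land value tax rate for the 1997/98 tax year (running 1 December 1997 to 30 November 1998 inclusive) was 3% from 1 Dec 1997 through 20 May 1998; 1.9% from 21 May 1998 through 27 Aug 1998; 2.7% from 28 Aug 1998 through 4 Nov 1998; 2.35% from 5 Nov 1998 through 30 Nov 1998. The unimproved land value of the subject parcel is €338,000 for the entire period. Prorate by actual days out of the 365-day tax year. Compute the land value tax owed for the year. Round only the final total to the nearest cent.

1 Dec 1997 – 20 May 1998: 171 days at 3% → €338,000 × 3% × 171/365 = €4,750.5205
21 May – 27 Aug 1998: 99 days at 1.9% → €338,000 × 1.9% × 99/365 = €1,741.8575
28 Aug – 4 Nov 1998: 69 days at 2.7% → €338,000 × 2.7% × 69/365 = €1,725.1890
5 Nov – 30 Nov 1998: 26 days at 2.35% → €338,000 × 2.35% × 26/365 = €565.8027
Total = €8,783.3699

€8,783.37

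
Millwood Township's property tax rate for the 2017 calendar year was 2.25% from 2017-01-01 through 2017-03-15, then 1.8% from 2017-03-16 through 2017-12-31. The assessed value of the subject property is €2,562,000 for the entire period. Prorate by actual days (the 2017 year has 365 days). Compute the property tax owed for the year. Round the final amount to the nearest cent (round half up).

2017-01-01 to 2017-03-15: 74 days at 2.25% → €2,562,000 × 2.25% × 74/365 = €11,686.9315
2017-03-16 to 2017-12-31: 291 days at 1.8% → €2,562,000 × 1.8% × 291/365 = €36,766.4548
Total = €48,453.3863

€48,453.39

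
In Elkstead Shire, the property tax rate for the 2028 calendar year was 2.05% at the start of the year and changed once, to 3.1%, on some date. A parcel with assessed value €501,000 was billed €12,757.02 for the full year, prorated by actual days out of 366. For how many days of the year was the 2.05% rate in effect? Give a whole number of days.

193 days

Let d = days at the first rate; then 366 − d days at the second rate.
€501,000 × [2.05%·d + 3.1%·(366−d)] / 366 = €12,757.02
Solving gives d = 193, so the new rate took effect on 12 July 2028.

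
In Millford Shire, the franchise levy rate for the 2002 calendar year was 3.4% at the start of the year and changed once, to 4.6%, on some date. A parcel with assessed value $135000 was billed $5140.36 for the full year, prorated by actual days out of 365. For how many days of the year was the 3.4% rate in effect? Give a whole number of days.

Let d = days at the first rate; then 365 − d days at the second rate.
$135000 × [3.4%·d + 4.6%·(365−d)] / 365 = $5140.36
Solving gives d = 241, so the new rate took effect on 30 Aug 2002.

241 days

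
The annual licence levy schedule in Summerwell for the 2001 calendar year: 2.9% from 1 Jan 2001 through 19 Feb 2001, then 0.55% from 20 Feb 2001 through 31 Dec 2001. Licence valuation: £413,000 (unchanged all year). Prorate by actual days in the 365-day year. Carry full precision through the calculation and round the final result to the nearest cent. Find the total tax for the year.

£3,601.02

1 Jan – 19 Feb 2001: 50 days at 2.9% → £413,000 × 2.9% × 50/365 = £1,640.6849
20 Feb – 31 Dec 2001: 315 days at 0.55% → £413,000 × 0.55% × 315/365 = £1,960.3356
Total = £3,601.0205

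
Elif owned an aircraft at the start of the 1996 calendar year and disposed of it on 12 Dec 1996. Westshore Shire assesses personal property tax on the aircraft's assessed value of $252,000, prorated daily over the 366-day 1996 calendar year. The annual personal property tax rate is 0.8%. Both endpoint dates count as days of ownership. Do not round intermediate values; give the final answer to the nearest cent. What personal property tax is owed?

$1,911.34

Days held (1 Jan – 12 Dec 1996): 347 out of 366
Tax = $252,000 × 0.8% × 347/366 = $1,911.3443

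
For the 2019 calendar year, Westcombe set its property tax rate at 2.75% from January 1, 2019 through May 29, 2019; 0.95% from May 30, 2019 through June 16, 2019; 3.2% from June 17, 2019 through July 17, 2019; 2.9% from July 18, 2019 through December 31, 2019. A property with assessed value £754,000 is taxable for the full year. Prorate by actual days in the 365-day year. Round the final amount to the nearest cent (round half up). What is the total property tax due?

£20,871.34

January 1 – May 29, 2019: 149 days at 2.75% → £754,000 × 2.75% × 149/365 = £8,464.4247
May 30 – June 16, 2019: 18 days at 0.95% → £754,000 × 0.95% × 18/365 = £353.2438
June 17 – July 17, 2019: 31 days at 3.2% → £754,000 × 3.2% × 31/365 = £2,049.2274
July 18 – December 31, 2019: 167 days at 2.9% → £754,000 × 2.9% × 167/365 = £10,004.4438
Total = £20,871.3397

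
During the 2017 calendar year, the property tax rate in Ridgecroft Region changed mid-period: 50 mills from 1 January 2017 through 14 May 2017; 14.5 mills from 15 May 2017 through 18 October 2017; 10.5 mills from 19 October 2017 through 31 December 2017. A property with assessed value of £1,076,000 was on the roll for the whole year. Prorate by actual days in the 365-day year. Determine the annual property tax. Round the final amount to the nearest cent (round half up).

£28,752.78

1 January – 14 May 2017: 134 days at 50 mills → £1,076,000 × 5% × 134/365 = £19,751.2329
15 May – 18 October 2017: 157 days at 14.5 mills → £1,076,000 × 1.45% × 157/365 = £6,710.9973
19 October – 31 December 2017: 74 days at 10.5 mills → £1,076,000 × 1.05% × 74/365 = £2,290.5534
Total = £28,752.7836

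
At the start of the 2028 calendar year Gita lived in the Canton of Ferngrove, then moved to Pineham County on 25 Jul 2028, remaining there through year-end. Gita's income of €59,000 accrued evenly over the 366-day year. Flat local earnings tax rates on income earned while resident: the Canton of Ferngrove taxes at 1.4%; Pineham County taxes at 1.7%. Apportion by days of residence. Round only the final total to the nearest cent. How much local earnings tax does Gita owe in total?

€903.38

The Canton of Ferngrove, 1 Jan – 24 Jul 2028: 206 days → €59,000 × 1.4% × 206/366 = €464.9071
Pineham County, 25 Jul – 31 Dec 2028: 160 days → €59,000 × 1.7% × 160/366 = €438.4699
Total = €903.3770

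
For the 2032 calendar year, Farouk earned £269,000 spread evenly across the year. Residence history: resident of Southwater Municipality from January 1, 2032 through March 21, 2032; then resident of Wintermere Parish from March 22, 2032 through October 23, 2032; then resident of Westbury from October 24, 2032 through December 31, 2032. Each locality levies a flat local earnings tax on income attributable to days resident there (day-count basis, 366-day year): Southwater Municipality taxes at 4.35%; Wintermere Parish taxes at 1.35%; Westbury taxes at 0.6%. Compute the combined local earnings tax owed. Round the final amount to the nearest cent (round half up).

£5,037.14

Southwater Municipality, January 1 – March 21, 2032: 81 days → £269,000 × 4.35% × 81/366 = £2,589.6762
Wintermere Parish, March 22 – October 23, 2032: 216 days → £269,000 × 1.35% × 216/366 = £2,143.1803
Westbury, October 24 – December 31, 2032: 69 days → £269,000 × 0.6% × 69/366 = £304.2787
Total = £5,037.1352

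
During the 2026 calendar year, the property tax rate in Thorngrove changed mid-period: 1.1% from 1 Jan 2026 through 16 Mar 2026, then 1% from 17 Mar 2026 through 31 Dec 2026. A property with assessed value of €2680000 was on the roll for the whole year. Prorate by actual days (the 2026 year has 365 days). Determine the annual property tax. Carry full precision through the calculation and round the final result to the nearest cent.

€27350.68

1 Jan – 16 Mar 2026: 75 days at 1.1% → €2680000 × 1.1% × 75/365 = €6057.5342
17 Mar – 31 Dec 2026: 290 days at 1% → €2680000 × 1% × 290/365 = €21293.1507
Total = €27350.6849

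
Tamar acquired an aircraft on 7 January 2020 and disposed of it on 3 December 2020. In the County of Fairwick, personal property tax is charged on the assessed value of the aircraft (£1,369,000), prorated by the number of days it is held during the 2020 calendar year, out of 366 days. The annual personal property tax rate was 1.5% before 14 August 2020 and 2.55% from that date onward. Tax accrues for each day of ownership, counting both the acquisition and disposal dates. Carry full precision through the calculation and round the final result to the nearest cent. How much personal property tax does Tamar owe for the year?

7 January – 13 August 2020: 220 days at 1.5% → £1,369,000 × 1.5% × 220/366 = £12,343.4426
14 August – 3 December 2020: 112 days at 2.55% → £1,369,000 × 2.55% × 112/366 = £10,682.6885
Total = £23,026.1311

£23,026.13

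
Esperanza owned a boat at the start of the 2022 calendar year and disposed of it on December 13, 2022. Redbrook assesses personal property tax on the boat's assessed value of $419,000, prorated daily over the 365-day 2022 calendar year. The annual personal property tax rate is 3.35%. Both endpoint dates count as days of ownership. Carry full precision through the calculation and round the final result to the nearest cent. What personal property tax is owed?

$13,344.29

Days held (January 1 – December 13, 2022): 347 out of 365
Tax = $419,000 × 3.35% × 347/365 = $13,344.2890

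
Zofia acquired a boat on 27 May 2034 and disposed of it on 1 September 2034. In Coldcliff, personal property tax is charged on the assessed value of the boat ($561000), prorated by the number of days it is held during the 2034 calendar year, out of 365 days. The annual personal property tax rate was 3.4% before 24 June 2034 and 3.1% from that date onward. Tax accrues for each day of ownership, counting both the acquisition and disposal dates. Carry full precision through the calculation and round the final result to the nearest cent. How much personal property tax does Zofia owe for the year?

27 May – 23 June 2034: 28 days at 3.4% → $561000 × 3.4% × 28/365 = $1463.2110
24 June – 1 September 2034: 70 days at 3.1% → $561000 × 3.1% × 70/365 = $3335.2603
Total = $4798.4712

$4798.47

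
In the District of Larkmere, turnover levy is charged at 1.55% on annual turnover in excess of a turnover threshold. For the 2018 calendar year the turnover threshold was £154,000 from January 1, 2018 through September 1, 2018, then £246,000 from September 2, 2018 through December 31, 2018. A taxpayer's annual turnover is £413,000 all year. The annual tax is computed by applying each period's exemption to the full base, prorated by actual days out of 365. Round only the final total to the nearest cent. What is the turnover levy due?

£3,541.77

January 1 – September 1, 2018: 244 days, exemption £154,000 → (£413,000 − £154,000) × 1.55% × 244/365 = £2,683.6658
September 2 – December 31, 2018: 121 days, exemption £246,000 → (£413,000 − £246,000) × 1.55% × 121/365 = £858.1055
Total = £3,541.7712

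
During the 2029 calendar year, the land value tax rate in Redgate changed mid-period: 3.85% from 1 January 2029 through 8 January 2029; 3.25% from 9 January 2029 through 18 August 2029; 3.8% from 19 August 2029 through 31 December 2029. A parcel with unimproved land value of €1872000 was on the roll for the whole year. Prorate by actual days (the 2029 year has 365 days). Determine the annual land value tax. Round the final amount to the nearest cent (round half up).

€64894.29

1 January – 8 January 2029: 8 days at 3.85% → €1872000 × 3.85% × 8/365 = €1579.6603
9 January – 18 August 2029: 222 days at 3.25% → €1872000 × 3.25% × 222/365 = €37004.0548
19 August – 31 December 2029: 135 days at 3.8% → €1872000 × 3.8% × 135/365 = €26310.5753
Total = €64894.2904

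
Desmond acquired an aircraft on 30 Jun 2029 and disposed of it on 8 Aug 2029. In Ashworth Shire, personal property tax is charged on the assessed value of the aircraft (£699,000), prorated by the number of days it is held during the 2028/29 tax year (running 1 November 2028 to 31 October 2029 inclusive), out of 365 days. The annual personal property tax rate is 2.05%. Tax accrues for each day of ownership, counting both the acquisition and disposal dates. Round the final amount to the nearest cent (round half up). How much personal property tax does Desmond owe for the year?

£1,570.36

Days held (30 Jun – 8 Aug 2029): 40 out of 365
Tax = £699,000 × 2.05% × 40/365 = £1,570.3562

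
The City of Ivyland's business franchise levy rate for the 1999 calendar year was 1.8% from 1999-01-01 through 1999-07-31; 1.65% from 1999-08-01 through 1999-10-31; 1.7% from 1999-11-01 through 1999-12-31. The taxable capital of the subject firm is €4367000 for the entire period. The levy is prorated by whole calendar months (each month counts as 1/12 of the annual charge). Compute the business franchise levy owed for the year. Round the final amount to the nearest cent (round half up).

€76240.54

1999-01-01 to 1999-07-31: 7 months at 1.8% → €4367000 × 1.8% × 7/12 = €45853.5000
1999-08-01 to 1999-10-31: 3 months at 1.65% → €4367000 × 1.65% × 3/12 = €18013.8750
1999-11-01 to 1999-12-31: 2 months at 1.7% → €4367000 × 1.7% × 2/12 = €12373.1667
Total = €76240.5417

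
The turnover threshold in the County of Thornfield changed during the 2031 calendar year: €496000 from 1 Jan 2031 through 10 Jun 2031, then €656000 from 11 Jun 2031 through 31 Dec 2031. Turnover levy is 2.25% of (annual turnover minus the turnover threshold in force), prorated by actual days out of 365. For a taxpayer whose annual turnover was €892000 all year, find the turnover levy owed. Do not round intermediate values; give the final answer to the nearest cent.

1 Jan – 10 Jun 2031: 161 days, exemption €496000 → (€892000 − €496000) × 2.25% × 161/365 = €3930.1644
11 Jun – 31 Dec 2031: 204 days, exemption €656000 → (€892000 − €656000) × 2.25% × 204/365 = €2967.7808
Total = €6897.9452

€6897.95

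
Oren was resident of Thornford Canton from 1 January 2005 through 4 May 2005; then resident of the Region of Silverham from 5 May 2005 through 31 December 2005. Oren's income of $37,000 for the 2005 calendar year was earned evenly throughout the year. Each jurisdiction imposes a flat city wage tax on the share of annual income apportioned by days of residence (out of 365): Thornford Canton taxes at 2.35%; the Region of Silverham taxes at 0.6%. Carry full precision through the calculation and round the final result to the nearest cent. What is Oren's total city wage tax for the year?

$441.97

Thornford Canton, 1 January – 4 May 2005: 124 days → $37,000 × 2.35% × 124/365 = $295.3918
The Region of Silverham, 5 May – 31 December 2005: 241 days → $37,000 × 0.6% × 241/365 = $146.5808
Total = $441.9726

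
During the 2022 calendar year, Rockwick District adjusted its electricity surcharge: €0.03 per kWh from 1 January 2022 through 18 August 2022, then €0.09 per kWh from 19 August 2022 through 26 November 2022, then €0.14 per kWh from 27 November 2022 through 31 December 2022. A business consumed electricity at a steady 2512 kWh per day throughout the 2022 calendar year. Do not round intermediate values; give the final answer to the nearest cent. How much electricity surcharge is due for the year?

€52,249.60

1 January – 18 August 2022: 230 days × 2512 kWh/day = 577,760 kWh at €0.03/kWh → €17,332.80
19 August – 26 November 2022: 100 days × 2512 kWh/day = 251,200 kWh at €0.09/kWh → €22,608.00
27 November – 31 December 2022: 35 days × 2512 kWh/day = 87,920 kWh at €0.14/kWh → €12,308.80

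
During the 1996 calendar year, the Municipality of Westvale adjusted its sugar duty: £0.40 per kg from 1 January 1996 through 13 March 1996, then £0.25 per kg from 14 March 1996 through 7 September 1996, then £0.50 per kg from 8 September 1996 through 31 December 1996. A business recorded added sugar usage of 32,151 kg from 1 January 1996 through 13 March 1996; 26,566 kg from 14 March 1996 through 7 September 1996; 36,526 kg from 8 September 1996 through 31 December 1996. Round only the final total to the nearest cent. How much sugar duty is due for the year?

1 January – 13 March 1996: 32,151 kg at £0.40/kg → £12,860.40
14 March – 7 September 1996: 26,566 kg at £0.25/kg → £6,641.50
8 September – 31 December 1996: 36,526 kg at £0.50/kg → £18,263.00

£37,764.90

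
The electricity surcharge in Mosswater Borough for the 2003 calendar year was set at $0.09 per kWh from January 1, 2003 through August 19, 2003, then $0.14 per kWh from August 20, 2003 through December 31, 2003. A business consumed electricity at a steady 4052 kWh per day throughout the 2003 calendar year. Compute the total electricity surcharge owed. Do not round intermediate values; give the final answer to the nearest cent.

January 1 – August 19, 2003: 231 days × 4052 kWh/day = 936,012 kWh at $0.09/kWh → $84,241.08
August 20 – December 31, 2003: 134 days × 4052 kWh/day = 542,968 kWh at $0.14/kWh → $76,015.52

$160,256.60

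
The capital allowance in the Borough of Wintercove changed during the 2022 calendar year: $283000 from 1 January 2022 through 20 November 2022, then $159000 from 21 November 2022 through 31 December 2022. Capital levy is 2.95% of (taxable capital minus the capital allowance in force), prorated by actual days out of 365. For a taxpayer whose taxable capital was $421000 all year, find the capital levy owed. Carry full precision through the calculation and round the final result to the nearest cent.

$4481.90

1 January – 20 November 2022: 324 days, exemption $283000 → ($421000 − $283000) × 2.95% × 324/365 = $3613.7096
21 November – 31 December 2022: 41 days, exemption $159000 → ($421000 − $159000) × 2.95% × 41/365 = $868.1890
Total = $4481.8986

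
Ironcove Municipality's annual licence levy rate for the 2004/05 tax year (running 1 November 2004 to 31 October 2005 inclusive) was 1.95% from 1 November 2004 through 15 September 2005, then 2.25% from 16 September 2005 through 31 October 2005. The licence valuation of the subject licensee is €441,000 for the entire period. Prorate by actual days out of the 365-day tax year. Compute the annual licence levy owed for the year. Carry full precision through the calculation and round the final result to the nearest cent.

1 November 2004 – 15 September 2005: 319 days at 1.95% → €441,000 × 1.95% × 319/365 = €7,515.7274
16 September – 31 October 2005: 46 days at 2.25% → €441,000 × 2.25% × 46/365 = €1,250.5068
Total = €8,766.2342

€8,766.23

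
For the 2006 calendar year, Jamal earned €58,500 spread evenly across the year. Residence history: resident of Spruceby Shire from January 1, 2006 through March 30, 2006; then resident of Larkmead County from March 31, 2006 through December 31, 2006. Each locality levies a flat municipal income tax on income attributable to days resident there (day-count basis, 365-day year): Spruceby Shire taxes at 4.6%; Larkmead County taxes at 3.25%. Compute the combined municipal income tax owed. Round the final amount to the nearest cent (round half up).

Spruceby Shire, January 1 – March 30, 2006: 89 days → €58,500 × 4.6% × 89/365 = €656.1616
Larkmead County, March 31 – December 31, 2006: 276 days → €58,500 × 3.25% × 276/365 = €1,437.6575
Total = €2,093.8192

€2,093.82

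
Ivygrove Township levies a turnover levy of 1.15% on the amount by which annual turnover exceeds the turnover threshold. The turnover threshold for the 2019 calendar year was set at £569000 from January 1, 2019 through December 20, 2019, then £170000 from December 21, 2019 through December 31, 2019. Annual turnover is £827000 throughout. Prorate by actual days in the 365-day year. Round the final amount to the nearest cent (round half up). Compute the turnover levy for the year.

January 1 – December 20, 2019: 354 days, exemption £569000 → (£827000 − £569000) × 1.15% × 354/365 = £2877.5836
December 21 – December 31, 2019: 11 days, exemption £170000 → (£827000 − £170000) × 1.15% × 11/365 = £227.7000
Total = £3105.2836

£3105.28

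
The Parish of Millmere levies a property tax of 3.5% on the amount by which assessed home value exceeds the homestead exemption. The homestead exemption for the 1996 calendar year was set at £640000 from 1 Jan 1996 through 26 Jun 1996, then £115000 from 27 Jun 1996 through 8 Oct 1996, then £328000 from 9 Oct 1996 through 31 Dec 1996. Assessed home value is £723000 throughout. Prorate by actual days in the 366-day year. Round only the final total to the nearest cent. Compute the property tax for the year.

£10632.54

1 Jan – 26 Jun 1996: 178 days, exemption £640000 → (£723000 − £640000) × 3.5% × 178/366 = £1412.8142
27 Jun – 8 Oct 1996: 104 days, exemption £115000 → (£723000 − £115000) × 3.5% × 104/366 = £6046.7760
9 Oct – 31 Dec 1996: 84 days, exemption £328000 → (£723000 − £328000) × 3.5% × 84/366 = £3172.9508
Total = £10632.5410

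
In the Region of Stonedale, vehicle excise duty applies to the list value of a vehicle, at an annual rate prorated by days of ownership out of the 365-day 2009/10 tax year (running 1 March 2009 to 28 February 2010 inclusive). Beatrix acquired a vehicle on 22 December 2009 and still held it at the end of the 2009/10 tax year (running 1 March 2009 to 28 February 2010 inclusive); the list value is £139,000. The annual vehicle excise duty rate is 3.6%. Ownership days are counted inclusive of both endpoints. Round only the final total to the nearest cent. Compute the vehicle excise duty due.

£945.96

Days held (22 December 2009 – 28 February 2010): 69 out of 365
Tax = £139,000 × 3.6% × 69/365 = £945.9616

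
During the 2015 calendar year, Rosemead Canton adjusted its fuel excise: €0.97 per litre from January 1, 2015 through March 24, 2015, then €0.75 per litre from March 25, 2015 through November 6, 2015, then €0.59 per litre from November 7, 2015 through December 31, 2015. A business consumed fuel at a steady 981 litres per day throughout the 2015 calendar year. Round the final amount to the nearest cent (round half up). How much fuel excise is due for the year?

January 1 – March 24, 2015: 83 days × 981 litres/day = 81,423 litres at €0.97/litre → €78980.31
March 25 – November 6, 2015: 227 days × 981 litres/day = 222,687 litres at €0.75/litre → €167015.25
November 7 – December 31, 2015: 55 days × 981 litres/day = 53,955 litres at €0.59/litre → €31833.45

€277829.01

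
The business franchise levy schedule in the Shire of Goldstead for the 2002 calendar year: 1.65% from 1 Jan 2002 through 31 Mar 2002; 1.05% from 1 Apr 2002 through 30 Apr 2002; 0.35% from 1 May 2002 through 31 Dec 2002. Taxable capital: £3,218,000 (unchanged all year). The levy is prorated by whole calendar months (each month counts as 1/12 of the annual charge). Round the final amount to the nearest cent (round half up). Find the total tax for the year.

1 Jan – 31 Mar 2002: 3 months at 1.65% → £3,218,000 × 1.65% × 3/12 = £13,274.2500
1 Apr – 30 Apr 2002: 1 month at 1.05% → £3,218,000 × 1.05% × 1/12 = £2,815.7500
1 May – 31 Dec 2002: 8 months at 0.35% → £3,218,000 × 0.35% × 8/12 = £7,508.6667
Total = £23,598.6667

£23,598.67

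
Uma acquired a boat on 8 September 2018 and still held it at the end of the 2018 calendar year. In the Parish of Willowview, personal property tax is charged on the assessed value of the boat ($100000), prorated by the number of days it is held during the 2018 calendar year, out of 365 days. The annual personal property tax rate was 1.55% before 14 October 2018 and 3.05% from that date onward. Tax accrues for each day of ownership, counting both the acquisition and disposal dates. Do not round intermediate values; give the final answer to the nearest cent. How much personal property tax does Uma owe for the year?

$813.01

8 September – 13 October 2018: 36 days at 1.55% → $100000 × 1.55% × 36/365 = $152.8767
14 October – 31 December 2018: 79 days at 3.05% → $100000 × 3.05% × 79/365 = $660.1370
Total = $813.0137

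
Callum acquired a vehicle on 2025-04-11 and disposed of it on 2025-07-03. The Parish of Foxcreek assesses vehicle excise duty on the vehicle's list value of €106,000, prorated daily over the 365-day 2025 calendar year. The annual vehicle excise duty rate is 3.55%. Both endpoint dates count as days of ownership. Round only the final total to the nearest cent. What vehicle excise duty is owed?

€866.01

Days held (2025-04-11 to 2025-07-03): 84 out of 365
Tax = €106,000 × 3.55% × 84/365 = €866.0055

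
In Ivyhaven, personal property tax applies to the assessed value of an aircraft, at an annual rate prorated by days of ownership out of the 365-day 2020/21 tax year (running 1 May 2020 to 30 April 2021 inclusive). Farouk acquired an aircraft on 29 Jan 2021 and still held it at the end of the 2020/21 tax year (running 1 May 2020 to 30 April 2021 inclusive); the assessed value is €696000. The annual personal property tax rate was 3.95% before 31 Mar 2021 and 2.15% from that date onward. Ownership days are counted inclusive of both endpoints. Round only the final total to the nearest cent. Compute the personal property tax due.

29 Jan – 30 Mar 2021: 61 days at 3.95% → €696000 × 3.95% × 61/365 = €4594.5534
31 Mar – 30 Apr 2021: 31 days at 2.15% → €696000 × 2.15% × 31/365 = €1270.9151
Total = €5865.4685

€5865.47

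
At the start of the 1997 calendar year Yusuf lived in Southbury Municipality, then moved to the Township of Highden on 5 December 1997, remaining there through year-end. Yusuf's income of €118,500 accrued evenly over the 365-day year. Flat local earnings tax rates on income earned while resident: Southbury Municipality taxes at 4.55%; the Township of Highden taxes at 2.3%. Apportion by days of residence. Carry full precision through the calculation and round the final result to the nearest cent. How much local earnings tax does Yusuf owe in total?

Southbury Municipality, 1 January – 4 December 1997: 338 days → €118,500 × 4.55% × 338/365 = €4,992.9082
The Township of Highden, 5 December – 31 December 1997: 27 days → €118,500 × 2.3% × 27/365 = €201.6123
Total = €5,194.5205

€5,194.52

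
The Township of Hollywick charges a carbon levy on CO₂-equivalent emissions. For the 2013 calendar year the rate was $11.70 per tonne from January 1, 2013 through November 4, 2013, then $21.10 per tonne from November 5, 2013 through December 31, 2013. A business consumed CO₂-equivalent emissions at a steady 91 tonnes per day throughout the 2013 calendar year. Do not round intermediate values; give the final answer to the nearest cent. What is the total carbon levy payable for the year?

$437,373.30

January 1 – November 4, 2013: 308 days × 91 tonnes/day = 28,028 tonnes at $11.70/tonne → $327,927.60
November 5 – December 31, 2013: 57 days × 91 tonnes/day = 5,187 tonnes at $21.10/tonne → $109,445.70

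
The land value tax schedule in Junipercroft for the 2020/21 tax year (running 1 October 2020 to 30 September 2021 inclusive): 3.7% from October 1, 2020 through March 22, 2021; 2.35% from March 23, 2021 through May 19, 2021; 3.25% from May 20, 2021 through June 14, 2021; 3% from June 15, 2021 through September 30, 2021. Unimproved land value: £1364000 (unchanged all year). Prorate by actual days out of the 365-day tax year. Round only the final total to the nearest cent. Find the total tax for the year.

£44279.55

October 1, 2020 – March 22, 2021: 173 days at 3.7% → £1364000 × 3.7% × 173/365 = £23920.4493
March 23 – May 19, 2021: 58 days at 2.35% → £1364000 × 2.35% × 58/365 = £5093.5123
May 20 – June 14, 2021: 26 days at 3.25% → £1364000 × 3.25% × 26/365 = £3157.7534
June 15 – September 30, 2021: 108 days at 3% → £1364000 × 3% × 108/365 = £12107.8356
Total = £44279.5507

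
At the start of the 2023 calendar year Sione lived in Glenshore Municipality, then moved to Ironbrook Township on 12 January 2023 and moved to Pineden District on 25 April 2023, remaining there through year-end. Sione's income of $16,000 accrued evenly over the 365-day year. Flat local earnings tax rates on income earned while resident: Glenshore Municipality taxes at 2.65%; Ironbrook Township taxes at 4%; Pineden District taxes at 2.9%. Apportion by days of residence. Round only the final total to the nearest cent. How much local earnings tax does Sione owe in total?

$512.46

Glenshore Municipality, 1 January – 11 January 2023: 11 days → $16,000 × 2.65% × 11/365 = $12.7781
Ironbrook Township, 12 January – 24 April 2023: 103 days → $16,000 × 4% × 103/365 = $180.6027
Pineden District, 25 April – 31 December 2023: 251 days → $16,000 × 2.9% × 251/365 = $319.0795
Total = $512.4603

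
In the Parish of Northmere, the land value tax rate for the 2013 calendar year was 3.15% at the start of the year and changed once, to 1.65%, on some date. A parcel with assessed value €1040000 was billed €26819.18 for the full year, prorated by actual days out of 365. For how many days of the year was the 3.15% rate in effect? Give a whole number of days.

226 days

Let d = days at the first rate; then 365 − d days at the second rate.
€1040000 × [3.15%·d + 1.65%·(365−d)] / 365 = €26819.18
Solving gives d = 226, so the new rate took effect on 15 Aug 2013.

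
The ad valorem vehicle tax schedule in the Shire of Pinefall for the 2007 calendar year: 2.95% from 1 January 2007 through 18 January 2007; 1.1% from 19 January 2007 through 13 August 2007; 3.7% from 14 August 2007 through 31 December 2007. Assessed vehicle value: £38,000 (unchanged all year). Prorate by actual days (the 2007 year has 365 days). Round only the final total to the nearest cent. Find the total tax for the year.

1 January – 18 January 2007: 18 days at 2.95% → £38,000 × 2.95% × 18/365 = £55.2822
19 January – 13 August 2007: 207 days at 1.1% → £38,000 × 1.1% × 207/365 = £237.0575
14 August – 31 December 2007: 140 days at 3.7% → £38,000 × 3.7% × 140/365 = £539.2877
Total = £831.6274

£831.63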